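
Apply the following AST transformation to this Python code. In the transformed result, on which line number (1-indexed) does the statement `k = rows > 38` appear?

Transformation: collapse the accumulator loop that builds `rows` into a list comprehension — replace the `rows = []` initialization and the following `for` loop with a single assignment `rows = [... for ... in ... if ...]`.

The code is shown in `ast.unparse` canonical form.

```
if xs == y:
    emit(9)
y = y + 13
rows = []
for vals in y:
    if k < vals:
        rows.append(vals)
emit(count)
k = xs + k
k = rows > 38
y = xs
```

Transformed code:
if xs == y:
    emit(9)
y = y + 13
rows = [vals for vals in y if k < vals]
emit(count)
k = xs + k
k = rows > 38
y = xs

7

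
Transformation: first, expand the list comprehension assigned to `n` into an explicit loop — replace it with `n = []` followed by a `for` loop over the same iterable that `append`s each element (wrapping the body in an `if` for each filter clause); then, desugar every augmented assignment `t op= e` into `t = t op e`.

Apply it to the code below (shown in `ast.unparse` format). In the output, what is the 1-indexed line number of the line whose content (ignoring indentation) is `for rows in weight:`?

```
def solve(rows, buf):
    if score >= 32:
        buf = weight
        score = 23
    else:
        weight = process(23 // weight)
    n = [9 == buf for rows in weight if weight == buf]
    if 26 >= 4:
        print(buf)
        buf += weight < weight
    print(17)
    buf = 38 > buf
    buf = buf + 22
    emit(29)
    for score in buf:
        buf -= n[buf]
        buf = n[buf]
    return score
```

8

Transformed code:
def solve(rows, buf):
    if score >= 32:
        buf = weight
        score = 23
    else:
        weight = process(23 // weight)
    n = []
    for rows in weight:
        if weight == buf:
            n.append(9 == buf)
    if 26 >= 4:
        print(buf)
        buf = buf + (weight < weight)
    print(17)
    buf = 38 > buf
    buf = buf + 22
    emit(29)
    for score in buf:
        buf = buf - n[buf]
        buf = n[buf]
    return score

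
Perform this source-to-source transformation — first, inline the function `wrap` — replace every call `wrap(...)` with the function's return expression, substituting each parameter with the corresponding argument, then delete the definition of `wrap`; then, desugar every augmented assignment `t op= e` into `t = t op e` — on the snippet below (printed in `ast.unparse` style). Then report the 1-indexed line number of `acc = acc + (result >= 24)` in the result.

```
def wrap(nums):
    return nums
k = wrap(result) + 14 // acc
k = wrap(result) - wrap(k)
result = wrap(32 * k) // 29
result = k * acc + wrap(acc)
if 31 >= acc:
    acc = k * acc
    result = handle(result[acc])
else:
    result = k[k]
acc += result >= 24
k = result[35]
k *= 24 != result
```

10

Transformed code:
k = result + 14 // acc
k = result - k
result = 32 * k // 29
result = k * acc + acc
if 31 >= acc:
    acc = k * acc
    result = handle(result[acc])
else:
    result = k[k]
acc = acc + (result >= 24)
k = result[35]
k = k * (24 != result)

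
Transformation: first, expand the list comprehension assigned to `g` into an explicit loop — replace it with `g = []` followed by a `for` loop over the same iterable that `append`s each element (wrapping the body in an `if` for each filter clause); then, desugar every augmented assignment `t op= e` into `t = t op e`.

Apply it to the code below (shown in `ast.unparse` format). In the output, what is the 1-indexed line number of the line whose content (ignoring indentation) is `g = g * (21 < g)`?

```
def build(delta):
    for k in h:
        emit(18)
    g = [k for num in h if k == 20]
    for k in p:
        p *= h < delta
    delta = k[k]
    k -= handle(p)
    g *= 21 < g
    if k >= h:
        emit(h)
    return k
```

Transformed code:
def build(delta):
    for k in h:
        emit(18)
    g = []
    for num in h:
        if k == 20:
            g.append(k)
    for k in p:
        p = p * (h < delta)
    delta = k[k]
    k = k - handle(p)
    g = g * (21 < g)
    if k >= h:
        emit(h)
    return k

12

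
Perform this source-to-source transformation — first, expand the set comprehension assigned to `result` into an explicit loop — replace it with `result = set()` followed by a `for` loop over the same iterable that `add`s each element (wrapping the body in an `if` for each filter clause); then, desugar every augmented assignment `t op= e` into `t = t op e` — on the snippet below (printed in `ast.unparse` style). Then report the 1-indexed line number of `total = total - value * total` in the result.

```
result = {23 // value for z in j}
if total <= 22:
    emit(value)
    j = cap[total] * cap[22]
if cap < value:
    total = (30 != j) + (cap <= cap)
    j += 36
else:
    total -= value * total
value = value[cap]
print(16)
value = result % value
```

11

Transformed code:
result = set()
for z in j:
    result.add(23 // value)
if total <= 22:
    emit(value)
    j = cap[total] * cap[22]
if cap < value:
    total = (30 != j) + (cap <= cap)
    j = j + 36
else:
    total = total - value * total
value = value[cap]
print(16)
value = result % value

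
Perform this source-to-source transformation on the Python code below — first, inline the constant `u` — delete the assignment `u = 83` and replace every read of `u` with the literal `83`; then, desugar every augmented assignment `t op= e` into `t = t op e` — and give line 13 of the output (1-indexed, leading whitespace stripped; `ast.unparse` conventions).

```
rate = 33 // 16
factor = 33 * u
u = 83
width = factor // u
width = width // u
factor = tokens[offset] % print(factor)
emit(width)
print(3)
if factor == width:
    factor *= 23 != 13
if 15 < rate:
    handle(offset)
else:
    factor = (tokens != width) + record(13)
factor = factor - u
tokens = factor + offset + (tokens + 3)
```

factor = (tokens != width) + record(13)

Transformed code:
rate = 33 // 16
factor = 33 * 83
width = factor // 83
width = width // 83
factor = tokens[offset] % print(factor)
emit(width)
print(3)
if factor == width:
    factor = factor * (23 != 13)
if 15 < rate:
    handle(offset)
else:
    factor = (tokens != width) + record(13)
factor = factor - 83
tokens = factor + offset + (tokens + 3)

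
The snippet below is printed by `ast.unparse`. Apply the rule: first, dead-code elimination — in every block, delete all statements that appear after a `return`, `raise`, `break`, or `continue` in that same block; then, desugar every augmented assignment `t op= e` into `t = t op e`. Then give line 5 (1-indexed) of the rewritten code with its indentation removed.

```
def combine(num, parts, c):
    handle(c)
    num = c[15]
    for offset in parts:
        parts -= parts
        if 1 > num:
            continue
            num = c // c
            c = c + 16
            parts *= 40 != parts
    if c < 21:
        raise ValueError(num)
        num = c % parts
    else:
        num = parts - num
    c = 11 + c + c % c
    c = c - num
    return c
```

Transformed code:
def combine(num, parts, c):
    handle(c)
    num = c[15]
    for offset in parts:
        parts = parts - parts
        if 1 > num:
            continue
    if c < 21:
        raise ValueError(num)
    else:
        num = parts - num
    c = 11 + c + c % c
    c = c - num
    return c

parts = parts - parts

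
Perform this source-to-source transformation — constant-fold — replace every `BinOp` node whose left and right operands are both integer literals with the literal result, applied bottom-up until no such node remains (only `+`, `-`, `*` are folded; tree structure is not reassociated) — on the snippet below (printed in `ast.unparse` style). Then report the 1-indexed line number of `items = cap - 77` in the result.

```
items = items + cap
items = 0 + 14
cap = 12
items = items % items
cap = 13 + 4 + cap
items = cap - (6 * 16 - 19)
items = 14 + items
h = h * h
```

6

Transformed code:
items = items + cap
items = 14
cap = 12
items = items % items
cap = 17 + cap
items = cap - 77
items = 14 + items
h = h * h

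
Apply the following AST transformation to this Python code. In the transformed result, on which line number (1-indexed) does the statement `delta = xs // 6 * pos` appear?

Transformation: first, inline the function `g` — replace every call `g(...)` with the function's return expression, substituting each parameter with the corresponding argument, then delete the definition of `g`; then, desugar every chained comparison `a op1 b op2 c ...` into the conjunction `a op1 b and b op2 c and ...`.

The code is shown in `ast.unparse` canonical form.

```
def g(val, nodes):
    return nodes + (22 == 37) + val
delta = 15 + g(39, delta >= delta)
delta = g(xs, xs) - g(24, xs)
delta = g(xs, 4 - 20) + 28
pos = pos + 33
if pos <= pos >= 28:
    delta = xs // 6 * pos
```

6

Transformed code:
delta = 15 + ((delta >= delta) + (22 == 37) + 39)
delta = xs + (22 == 37) + xs - (xs + (22 == 37) + 24)
delta = 4 - 20 + (22 == 37) + xs + 28
pos = pos + 33
if pos <= pos and pos >= 28:
    delta = xs // 6 * pos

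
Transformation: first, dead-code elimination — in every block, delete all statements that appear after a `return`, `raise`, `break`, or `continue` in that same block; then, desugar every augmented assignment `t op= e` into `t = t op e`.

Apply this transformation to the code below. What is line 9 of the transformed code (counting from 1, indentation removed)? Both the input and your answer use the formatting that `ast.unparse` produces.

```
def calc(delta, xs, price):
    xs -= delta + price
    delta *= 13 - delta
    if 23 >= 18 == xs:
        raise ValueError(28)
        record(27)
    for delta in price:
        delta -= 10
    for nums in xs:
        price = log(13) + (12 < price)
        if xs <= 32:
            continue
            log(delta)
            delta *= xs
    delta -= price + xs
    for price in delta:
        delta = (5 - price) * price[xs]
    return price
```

price = log(13) + (12 < price)

Transformed code:
def calc(delta, xs, price):
    xs = xs - (delta + price)
    delta = delta * (13 - delta)
    if 23 >= 18 == xs:
        raise ValueError(28)
    for delta in price:
        delta = delta - 10
    for nums in xs:
        price = log(13) + (12 < price)
        if xs <= 32:
            continue
    delta = delta - (price + xs)
    for price in delta:
        delta = (5 - price) * price[xs]
    return price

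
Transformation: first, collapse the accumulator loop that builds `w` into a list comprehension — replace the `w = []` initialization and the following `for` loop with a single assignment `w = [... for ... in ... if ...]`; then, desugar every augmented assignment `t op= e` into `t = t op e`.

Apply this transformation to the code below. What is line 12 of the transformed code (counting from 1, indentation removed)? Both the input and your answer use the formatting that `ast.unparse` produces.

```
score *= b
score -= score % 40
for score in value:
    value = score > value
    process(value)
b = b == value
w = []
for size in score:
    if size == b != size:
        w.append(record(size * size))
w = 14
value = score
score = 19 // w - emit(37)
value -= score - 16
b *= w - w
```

Transformed code:
score = score * b
score = score - score % 40
for score in value:
    value = score > value
    process(value)
b = b == value
w = [record(size * size) for size in score if size == b != size]
w = 14
value = score
score = 19 // w - emit(37)
value = value - (score - 16)
b = b * (w - w)

b = b * (w - w)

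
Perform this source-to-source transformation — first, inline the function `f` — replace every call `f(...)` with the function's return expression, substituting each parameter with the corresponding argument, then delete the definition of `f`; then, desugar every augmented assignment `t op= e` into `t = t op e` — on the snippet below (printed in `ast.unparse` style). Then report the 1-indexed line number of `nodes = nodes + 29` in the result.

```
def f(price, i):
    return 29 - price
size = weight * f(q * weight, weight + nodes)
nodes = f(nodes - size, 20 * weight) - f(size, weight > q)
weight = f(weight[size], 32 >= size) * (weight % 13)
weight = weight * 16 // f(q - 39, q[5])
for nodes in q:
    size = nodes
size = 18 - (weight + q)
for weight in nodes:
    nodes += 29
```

9

Transformed code:
size = weight * (29 - q * weight)
nodes = 29 - (nodes - size) - (29 - size)
weight = (29 - weight[size]) * (weight % 13)
weight = weight * 16 // (29 - (q - 39))
for nodes in q:
    size = nodes
size = 18 - (weight + q)
for weight in nodes:
    nodes = nodes + 29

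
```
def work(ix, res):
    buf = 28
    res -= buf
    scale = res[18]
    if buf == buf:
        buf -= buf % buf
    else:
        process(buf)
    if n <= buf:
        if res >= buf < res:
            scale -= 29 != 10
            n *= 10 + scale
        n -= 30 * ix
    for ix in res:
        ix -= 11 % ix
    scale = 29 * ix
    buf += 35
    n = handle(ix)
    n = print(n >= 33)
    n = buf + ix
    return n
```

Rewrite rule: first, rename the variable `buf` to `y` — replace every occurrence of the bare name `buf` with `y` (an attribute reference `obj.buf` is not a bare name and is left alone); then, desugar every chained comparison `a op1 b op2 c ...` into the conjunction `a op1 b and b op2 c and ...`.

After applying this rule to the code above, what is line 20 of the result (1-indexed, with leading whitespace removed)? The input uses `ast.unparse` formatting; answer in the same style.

n = y + ix

Transformed code:
def work(ix, res):
    y = 28
    res -= y
    scale = res[18]
    if y == y:
        y -= y % y
    else:
        process(y)
    if n <= y:
        if res >= y and y < res:
            scale -= 29 != 10
            n *= 10 + scale
        n -= 30 * ix
    for ix in res:
        ix -= 11 % ix
    scale = 29 * ix
    y += 35
    n = handle(ix)
    n = print(n >= 33)
    n = y + ix
    return n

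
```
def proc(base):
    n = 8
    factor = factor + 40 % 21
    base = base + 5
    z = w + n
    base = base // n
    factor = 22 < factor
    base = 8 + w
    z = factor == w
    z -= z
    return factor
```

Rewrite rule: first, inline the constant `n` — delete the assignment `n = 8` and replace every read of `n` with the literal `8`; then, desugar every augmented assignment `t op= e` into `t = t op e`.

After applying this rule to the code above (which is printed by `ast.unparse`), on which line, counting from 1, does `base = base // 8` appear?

5

Transformed code:
def proc(base):
    factor = factor + 40 % 21
    base = base + 5
    z = w + 8
    base = base // 8
    factor = 22 < factor
    base = 8 + w
    z = factor == w
    z = z - z
    return factor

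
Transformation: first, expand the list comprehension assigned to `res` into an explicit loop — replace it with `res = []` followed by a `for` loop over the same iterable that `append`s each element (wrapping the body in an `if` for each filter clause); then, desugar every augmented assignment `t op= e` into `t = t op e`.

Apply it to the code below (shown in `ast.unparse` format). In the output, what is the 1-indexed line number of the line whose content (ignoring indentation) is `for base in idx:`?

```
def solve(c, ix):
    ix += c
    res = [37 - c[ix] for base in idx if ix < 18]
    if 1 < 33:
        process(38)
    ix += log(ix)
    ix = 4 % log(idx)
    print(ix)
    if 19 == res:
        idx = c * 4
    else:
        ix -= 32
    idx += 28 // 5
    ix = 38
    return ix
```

4

Transformed code:
def solve(c, ix):
    ix = ix + c
    res = []
    for base in idx:
        if ix < 18:
            res.append(37 - c[ix])
    if 1 < 33:
        process(38)
    ix = ix + log(ix)
    ix = 4 % log(idx)
    print(ix)
    if 19 == res:
        idx = c * 4
    else:
        ix = ix - 32
    idx = idx + 28 // 5
    ix = 38
    return ix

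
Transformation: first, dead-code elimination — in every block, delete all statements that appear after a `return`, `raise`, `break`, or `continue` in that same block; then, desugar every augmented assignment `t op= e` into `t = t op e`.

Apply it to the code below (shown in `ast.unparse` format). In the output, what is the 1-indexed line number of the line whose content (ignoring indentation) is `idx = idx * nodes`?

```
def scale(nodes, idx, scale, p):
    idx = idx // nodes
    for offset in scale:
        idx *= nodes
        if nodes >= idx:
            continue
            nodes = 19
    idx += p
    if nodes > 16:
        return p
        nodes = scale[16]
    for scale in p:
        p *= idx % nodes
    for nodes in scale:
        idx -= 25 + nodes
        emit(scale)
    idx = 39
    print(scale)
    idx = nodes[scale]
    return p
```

4

Transformed code:
def scale(nodes, idx, scale, p):
    idx = idx // nodes
    for offset in scale:
        idx = idx * nodes
        if nodes >= idx:
            continue
    idx = idx + p
    if nodes > 16:
        return p
    for scale in p:
        p = p * (idx % nodes)
    for nodes in scale:
        idx = idx - (25 + nodes)
        emit(scale)
    idx = 39
    print(scale)
    idx = nodes[scale]
    return p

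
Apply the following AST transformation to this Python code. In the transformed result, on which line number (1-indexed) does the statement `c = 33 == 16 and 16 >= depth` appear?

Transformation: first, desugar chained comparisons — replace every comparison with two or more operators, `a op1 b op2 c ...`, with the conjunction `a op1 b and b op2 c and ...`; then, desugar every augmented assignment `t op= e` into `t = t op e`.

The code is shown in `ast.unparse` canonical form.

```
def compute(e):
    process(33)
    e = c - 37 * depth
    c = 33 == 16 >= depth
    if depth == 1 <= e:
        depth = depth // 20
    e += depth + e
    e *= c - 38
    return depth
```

Transformed code:
def compute(e):
    process(33)
    e = c - 37 * depth
    c = 33 == 16 and 16 >= depth
    if depth == 1 and 1 <= e:
        depth = depth // 20
    e = e + (depth + e)
    e = e * (c - 38)
    return depth

4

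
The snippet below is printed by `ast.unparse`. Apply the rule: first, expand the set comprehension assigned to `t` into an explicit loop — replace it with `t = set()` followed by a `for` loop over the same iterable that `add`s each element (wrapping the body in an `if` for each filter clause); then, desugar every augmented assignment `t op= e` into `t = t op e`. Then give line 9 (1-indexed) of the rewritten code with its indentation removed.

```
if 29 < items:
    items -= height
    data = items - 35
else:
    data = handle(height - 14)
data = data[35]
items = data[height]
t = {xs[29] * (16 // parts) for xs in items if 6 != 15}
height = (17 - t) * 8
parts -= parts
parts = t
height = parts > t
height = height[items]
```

Transformed code:
if 29 < items:
    items = items - height
    data = items - 35
else:
    data = handle(height - 14)
data = data[35]
items = data[height]
t = set()
for xs in items:
    if 6 != 15:
        t.add(xs[29] * (16 // parts))
height = (17 - t) * 8
parts = parts - parts
parts = t
height = parts > t
height = height[items]

for xs in items:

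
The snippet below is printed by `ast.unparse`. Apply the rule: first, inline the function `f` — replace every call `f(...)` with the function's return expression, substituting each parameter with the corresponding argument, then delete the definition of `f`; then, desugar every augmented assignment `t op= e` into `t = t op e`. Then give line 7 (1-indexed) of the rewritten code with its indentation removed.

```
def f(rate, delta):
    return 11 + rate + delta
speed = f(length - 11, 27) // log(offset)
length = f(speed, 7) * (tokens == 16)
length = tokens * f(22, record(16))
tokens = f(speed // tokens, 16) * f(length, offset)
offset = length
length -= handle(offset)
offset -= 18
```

offset = offset - 18

Transformed code:
speed = (11 + (length - 11) + 27) // log(offset)
length = (11 + speed + 7) * (tokens == 16)
length = tokens * (11 + 22 + record(16))
tokens = (11 + speed // tokens + 16) * (11 + length + offset)
offset = length
length = length - handle(offset)
offset = offset - 18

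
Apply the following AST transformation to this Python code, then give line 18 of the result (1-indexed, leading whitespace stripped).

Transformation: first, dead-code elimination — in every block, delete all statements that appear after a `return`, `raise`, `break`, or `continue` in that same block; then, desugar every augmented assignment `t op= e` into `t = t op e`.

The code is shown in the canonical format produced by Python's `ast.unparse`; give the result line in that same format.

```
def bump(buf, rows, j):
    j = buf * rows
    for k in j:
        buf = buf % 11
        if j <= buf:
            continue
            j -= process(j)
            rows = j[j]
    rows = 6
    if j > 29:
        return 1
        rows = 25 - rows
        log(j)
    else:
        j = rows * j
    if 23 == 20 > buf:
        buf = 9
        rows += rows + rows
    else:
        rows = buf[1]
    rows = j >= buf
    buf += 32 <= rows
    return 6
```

buf = buf + (32 <= rows)

Transformed code:
def bump(buf, rows, j):
    j = buf * rows
    for k in j:
        buf = buf % 11
        if j <= buf:
            continue
    rows = 6
    if j > 29:
        return 1
    else:
        j = rows * j
    if 23 == 20 > buf:
        buf = 9
        rows = rows + (rows + rows)
    else:
        rows = buf[1]
    rows = j >= buf
    buf = buf + (32 <= rows)
    return 6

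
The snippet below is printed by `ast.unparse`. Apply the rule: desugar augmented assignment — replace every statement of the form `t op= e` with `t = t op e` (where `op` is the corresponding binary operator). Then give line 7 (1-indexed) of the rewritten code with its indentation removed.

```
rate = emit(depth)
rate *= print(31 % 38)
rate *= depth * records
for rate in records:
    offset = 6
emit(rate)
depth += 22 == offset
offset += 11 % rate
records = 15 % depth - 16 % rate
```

depth = depth + (22 == offset)

Transformed code:
rate = emit(depth)
rate = rate * print(31 % 38)
rate = rate * (depth * records)
for rate in records:
    offset = 6
emit(rate)
depth = depth + (22 == offset)
offset = offset + 11 % rate
records = 15 % depth - 16 % rate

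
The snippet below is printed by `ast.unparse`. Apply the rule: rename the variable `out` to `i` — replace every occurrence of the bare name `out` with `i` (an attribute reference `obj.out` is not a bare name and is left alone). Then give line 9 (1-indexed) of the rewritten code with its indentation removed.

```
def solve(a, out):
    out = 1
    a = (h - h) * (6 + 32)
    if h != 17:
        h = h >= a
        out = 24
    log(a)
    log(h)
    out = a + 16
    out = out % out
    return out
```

Transformed code:
def solve(a, i):
    i = 1
    a = (h - h) * (6 + 32)
    if h != 17:
        h = h >= a
        i = 24
    log(a)
    log(h)
    i = a + 16
    i = i % i
    return i

i = a + 16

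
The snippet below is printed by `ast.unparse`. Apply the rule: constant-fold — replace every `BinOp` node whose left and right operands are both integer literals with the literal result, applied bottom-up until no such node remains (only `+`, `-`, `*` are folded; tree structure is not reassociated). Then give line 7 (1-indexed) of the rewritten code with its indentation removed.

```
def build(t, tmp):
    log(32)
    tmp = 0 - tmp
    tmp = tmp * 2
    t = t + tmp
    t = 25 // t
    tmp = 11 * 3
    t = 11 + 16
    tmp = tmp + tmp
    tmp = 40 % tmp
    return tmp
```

tmp = 33

Transformed code:
def build(t, tmp):
    log(32)
    tmp = 0 - tmp
    tmp = tmp * 2
    t = t + tmp
    t = 25 // t
    tmp = 33
    t = 27
    tmp = tmp + tmp
    tmp = 40 % tmp
    return tmp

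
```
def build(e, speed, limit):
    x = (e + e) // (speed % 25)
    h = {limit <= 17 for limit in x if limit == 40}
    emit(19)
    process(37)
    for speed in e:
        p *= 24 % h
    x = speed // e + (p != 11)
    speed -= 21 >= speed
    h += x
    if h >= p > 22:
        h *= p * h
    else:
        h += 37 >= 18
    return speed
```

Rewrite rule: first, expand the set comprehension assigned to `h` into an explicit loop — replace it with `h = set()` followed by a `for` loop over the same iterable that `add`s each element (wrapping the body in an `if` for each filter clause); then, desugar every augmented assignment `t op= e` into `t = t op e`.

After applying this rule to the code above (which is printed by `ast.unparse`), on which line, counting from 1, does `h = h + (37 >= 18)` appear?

Transformed code:
def build(e, speed, limit):
    x = (e + e) // (speed % 25)
    h = set()
    for limit in x:
        if limit == 40:
            h.add(limit <= 17)
    emit(19)
    process(37)
    for speed in e:
        p = p * (24 % h)
    x = speed // e + (p != 11)
    speed = speed - (21 >= speed)
    h = h + x
    if h >= p > 22:
        h = h * (p * h)
    else:
        h = h + (37 >= 18)
    return speed

17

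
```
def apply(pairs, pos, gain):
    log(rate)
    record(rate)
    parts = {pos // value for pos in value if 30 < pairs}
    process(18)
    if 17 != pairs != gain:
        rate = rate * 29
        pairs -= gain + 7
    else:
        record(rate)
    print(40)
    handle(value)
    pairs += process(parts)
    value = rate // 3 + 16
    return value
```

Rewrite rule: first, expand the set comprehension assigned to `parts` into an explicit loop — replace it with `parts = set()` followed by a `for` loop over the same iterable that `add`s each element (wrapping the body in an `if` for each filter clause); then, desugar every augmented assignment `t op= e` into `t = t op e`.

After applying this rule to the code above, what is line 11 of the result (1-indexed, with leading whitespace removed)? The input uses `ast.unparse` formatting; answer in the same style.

pairs = pairs - (gain + 7)

Transformed code:
def apply(pairs, pos, gain):
    log(rate)
    record(rate)
    parts = set()
    for pos in value:
        if 30 < pairs:
            parts.add(pos // value)
    process(18)
    if 17 != pairs != gain:
        rate = rate * 29
        pairs = pairs - (gain + 7)
    else:
        record(rate)
    print(40)
    handle(value)
    pairs = pairs + process(parts)
    value = rate // 3 + 16
    return value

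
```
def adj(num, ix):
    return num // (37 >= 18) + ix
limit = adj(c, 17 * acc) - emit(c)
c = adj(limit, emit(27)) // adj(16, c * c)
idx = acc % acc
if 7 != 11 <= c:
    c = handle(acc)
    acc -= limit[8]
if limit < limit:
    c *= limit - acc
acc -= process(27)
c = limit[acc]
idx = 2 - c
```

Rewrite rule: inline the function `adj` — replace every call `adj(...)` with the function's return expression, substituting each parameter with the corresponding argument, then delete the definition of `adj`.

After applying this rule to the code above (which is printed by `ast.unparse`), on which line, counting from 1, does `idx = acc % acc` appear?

3

Transformed code:
limit = c // (37 >= 18) + 17 * acc - emit(c)
c = (limit // (37 >= 18) + emit(27)) // (16 // (37 >= 18) + c * c)
idx = acc % acc
if 7 != 11 <= c:
    c = handle(acc)
    acc -= limit[8]
if limit < limit:
    c *= limit - acc
acc -= process(27)
c = limit[acc]
idx = 2 - c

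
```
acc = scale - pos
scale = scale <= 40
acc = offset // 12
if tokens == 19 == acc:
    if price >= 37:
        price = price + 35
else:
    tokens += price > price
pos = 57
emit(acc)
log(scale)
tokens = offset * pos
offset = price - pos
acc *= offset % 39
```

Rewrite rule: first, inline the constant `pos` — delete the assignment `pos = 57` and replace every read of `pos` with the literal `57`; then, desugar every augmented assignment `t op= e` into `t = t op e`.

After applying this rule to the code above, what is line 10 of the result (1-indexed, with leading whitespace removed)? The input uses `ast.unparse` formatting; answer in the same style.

log(scale)

Transformed code:
acc = scale - 57
scale = scale <= 40
acc = offset // 12
if tokens == 19 == acc:
    if price >= 37:
        price = price + 35
else:
    tokens = tokens + (price > price)
emit(acc)
log(scale)
tokens = offset * 57
offset = price - 57
acc = acc * (offset % 39)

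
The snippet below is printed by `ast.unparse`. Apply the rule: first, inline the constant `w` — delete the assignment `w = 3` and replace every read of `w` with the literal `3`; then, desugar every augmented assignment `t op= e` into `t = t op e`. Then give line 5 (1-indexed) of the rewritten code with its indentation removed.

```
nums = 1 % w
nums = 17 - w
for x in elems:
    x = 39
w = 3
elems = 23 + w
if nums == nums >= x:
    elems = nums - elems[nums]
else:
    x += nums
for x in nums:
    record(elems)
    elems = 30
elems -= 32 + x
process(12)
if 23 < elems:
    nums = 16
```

Transformed code:
nums = 1 % 3
nums = 17 - 3
for x in elems:
    x = 39
elems = 23 + 3
if nums == nums >= x:
    elems = nums - elems[nums]
else:
    x = x + nums
for x in nums:
    record(elems)
    elems = 30
elems = elems - (32 + x)
process(12)
if 23 < elems:
    nums = 16

elems = 23 + 3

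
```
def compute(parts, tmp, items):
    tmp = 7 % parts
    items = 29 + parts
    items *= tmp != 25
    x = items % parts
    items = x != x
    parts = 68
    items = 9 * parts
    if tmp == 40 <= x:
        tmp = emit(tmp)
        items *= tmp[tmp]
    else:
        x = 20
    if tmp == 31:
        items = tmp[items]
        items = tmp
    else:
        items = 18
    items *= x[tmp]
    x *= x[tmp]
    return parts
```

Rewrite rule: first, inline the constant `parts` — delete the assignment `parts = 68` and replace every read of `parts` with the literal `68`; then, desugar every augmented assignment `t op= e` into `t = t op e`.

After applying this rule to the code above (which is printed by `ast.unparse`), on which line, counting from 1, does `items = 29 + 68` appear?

3

Transformed code:
def compute(parts, tmp, items):
    tmp = 7 % 68
    items = 29 + 68
    items = items * (tmp != 25)
    x = items % 68
    items = x != x
    items = 9 * 68
    if tmp == 40 <= x:
        tmp = emit(tmp)
        items = items * tmp[tmp]
    else:
        x = 20
    if tmp == 31:
        items = tmp[items]
        items = tmp
    else:
        items = 18
    items = items * x[tmp]
    x = x * x[tmp]
    return 68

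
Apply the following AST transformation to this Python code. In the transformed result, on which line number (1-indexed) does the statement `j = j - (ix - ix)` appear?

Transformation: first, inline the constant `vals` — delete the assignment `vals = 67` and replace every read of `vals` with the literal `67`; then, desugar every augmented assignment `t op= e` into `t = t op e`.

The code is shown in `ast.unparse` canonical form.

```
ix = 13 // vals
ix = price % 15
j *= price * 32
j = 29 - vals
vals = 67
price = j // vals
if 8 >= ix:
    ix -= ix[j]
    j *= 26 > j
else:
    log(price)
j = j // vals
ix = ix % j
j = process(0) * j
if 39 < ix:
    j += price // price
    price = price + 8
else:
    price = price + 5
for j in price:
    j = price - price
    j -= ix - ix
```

21

Transformed code:
ix = 13 // 67
ix = price % 15
j = j * (price * 32)
j = 29 - 67
price = j // 67
if 8 >= ix:
    ix = ix - ix[j]
    j = j * (26 > j)
else:
    log(price)
j = j // 67
ix = ix % j
j = process(0) * j
if 39 < ix:
    j = j + price // price
    price = price + 8
else:
    price = price + 5
for j in price:
    j = price - price
    j = j - (ix - ix)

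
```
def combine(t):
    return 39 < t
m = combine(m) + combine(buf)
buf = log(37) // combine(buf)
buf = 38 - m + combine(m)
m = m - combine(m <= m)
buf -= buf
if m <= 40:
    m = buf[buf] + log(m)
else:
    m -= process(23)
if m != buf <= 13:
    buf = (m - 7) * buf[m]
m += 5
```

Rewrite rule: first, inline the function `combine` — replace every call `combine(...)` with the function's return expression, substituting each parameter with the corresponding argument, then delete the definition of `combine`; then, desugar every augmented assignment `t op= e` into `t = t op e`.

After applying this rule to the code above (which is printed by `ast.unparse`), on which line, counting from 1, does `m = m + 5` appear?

Transformed code:
m = (39 < m) + (39 < buf)
buf = log(37) // (39 < buf)
buf = 38 - m + (39 < m)
m = m - (39 < (m <= m))
buf = buf - buf
if m <= 40:
    m = buf[buf] + log(m)
else:
    m = m - process(23)
if m != buf <= 13:
    buf = (m - 7) * buf[m]
m = m + 5

12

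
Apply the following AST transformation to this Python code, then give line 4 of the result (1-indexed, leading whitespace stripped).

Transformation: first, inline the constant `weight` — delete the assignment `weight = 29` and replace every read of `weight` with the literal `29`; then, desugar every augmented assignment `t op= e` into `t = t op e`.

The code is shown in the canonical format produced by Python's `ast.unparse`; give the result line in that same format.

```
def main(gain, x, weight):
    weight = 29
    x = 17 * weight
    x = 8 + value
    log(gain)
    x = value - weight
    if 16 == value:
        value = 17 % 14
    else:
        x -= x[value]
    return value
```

Transformed code:
def main(gain, x, weight):
    x = 17 * 29
    x = 8 + value
    log(gain)
    x = value - 29
    if 16 == value:
        value = 17 % 14
    else:
        x = x - x[value]
    return value

log(gain)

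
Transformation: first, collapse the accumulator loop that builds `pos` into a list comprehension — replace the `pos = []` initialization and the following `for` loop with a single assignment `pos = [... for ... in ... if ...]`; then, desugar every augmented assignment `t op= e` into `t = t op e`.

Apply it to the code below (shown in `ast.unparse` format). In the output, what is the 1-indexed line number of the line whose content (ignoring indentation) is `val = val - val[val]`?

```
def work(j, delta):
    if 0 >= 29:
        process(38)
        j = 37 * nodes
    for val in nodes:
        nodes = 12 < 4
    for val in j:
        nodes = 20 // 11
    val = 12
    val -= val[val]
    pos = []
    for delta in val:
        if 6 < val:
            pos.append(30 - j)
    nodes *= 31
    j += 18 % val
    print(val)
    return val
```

Transformed code:
def work(j, delta):
    if 0 >= 29:
        process(38)
        j = 37 * nodes
    for val in nodes:
        nodes = 12 < 4
    for val in j:
        nodes = 20 // 11
    val = 12
    val = val - val[val]
    pos = [30 - j for delta in val if 6 < val]
    nodes = nodes * 31
    j = j + 18 % val
    print(val)
    return val

10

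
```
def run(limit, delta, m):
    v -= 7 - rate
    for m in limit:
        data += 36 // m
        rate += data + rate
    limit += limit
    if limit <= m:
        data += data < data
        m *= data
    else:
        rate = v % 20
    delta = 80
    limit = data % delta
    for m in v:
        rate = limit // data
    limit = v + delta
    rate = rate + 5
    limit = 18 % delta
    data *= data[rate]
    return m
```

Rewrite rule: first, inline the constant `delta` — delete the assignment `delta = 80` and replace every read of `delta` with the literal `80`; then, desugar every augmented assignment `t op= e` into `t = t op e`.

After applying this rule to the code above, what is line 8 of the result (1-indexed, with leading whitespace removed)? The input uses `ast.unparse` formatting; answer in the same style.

data = data + (data < data)

Transformed code:
def run(limit, delta, m):
    v = v - (7 - rate)
    for m in limit:
        data = data + 36 // m
        rate = rate + (data + rate)
    limit = limit + limit
    if limit <= m:
        data = data + (data < data)
        m = m * data
    else:
        rate = v % 20
    limit = data % 80
    for m in v:
        rate = limit // data
    limit = v + 80
    rate = rate + 5
    limit = 18 % 80
    data = data * data[rate]
    return m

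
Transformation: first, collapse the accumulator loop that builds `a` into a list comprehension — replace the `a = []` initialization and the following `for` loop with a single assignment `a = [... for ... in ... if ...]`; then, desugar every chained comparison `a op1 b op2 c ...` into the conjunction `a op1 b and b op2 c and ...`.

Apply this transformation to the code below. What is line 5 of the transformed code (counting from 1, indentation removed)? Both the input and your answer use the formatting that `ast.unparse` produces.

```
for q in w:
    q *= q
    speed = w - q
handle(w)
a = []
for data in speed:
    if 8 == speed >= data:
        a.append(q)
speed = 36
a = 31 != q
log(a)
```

a = [q for data in speed if 8 == speed and speed >= data]

Transformed code:
for q in w:
    q *= q
    speed = w - q
handle(w)
a = [q for data in speed if 8 == speed and speed >= data]
speed = 36
a = 31 != q
log(a)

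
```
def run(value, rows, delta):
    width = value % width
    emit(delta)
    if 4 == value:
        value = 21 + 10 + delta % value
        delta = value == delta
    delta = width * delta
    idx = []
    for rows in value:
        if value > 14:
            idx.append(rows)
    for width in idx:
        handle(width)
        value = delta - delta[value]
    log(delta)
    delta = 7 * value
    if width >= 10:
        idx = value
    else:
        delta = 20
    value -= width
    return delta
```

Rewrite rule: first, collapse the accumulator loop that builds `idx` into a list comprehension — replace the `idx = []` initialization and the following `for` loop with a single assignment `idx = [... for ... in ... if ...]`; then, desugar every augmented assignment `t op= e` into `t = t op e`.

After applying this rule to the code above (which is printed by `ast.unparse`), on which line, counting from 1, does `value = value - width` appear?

Transformed code:
def run(value, rows, delta):
    width = value % width
    emit(delta)
    if 4 == value:
        value = 21 + 10 + delta % value
        delta = value == delta
    delta = width * delta
    idx = [rows for rows in value if value > 14]
    for width in idx:
        handle(width)
        value = delta - delta[value]
    log(delta)
    delta = 7 * value
    if width >= 10:
        idx = value
    else:
        delta = 20
    value = value - width
    return delta

18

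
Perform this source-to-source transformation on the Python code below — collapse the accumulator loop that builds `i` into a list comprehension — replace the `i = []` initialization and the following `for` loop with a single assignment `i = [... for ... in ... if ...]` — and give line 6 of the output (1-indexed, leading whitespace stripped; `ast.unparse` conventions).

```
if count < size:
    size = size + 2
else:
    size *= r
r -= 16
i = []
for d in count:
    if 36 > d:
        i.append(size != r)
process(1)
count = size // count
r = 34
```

i = [size != r for d in count if 36 > d]

Transformed code:
if count < size:
    size = size + 2
else:
    size *= r
r -= 16
i = [size != r for d in count if 36 > d]
process(1)
count = size // count
r = 34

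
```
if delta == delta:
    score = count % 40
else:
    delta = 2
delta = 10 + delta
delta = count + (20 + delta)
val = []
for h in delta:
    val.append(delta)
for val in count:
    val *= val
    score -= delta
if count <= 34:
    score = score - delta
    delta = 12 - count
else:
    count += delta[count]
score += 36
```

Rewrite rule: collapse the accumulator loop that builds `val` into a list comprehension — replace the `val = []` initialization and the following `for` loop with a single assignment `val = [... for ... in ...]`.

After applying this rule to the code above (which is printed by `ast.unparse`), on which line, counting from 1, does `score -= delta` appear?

Transformed code:
if delta == delta:
    score = count % 40
else:
    delta = 2
delta = 10 + delta
delta = count + (20 + delta)
val = [delta for h in delta]
for val in count:
    val *= val
    score -= delta
if count <= 34:
    score = score - delta
    delta = 12 - count
else:
    count += delta[count]
score += 36

10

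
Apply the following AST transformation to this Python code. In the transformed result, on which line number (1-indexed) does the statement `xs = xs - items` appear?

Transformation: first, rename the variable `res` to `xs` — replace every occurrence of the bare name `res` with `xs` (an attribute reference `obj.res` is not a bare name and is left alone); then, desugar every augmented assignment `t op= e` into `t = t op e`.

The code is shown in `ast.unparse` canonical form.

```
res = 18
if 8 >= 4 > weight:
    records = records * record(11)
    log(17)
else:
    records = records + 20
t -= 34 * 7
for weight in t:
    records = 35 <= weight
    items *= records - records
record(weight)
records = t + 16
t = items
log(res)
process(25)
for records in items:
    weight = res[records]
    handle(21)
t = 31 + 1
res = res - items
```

Transformed code:
xs = 18
if 8 >= 4 > weight:
    records = records * record(11)
    log(17)
else:
    records = records + 20
t = t - 34 * 7
for weight in t:
    records = 35 <= weight
    items = items * (records - records)
record(weight)
records = t + 16
t = items
log(xs)
process(25)
for records in items:
    weight = xs[records]
    handle(21)
t = 31 + 1
xs = xs - items

20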